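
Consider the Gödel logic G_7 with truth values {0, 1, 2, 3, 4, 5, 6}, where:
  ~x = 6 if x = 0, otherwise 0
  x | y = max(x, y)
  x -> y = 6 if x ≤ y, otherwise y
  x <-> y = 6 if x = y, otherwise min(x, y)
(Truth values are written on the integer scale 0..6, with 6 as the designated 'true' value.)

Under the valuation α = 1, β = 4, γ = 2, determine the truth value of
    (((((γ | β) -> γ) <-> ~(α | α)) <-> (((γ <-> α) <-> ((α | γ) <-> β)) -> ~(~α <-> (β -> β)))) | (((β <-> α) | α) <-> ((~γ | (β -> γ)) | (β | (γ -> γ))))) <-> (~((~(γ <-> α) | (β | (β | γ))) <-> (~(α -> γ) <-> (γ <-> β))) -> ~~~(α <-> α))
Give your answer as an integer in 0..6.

0

γ | β = 2 | 4 = 4
(γ | β) -> γ = 4 -> 2 = 2
α | α = 1 | 1 = 1
~(α | α) = ~1 = 0
((γ | β) -> γ) <-> ~(α | α) = 2 <-> 0 = 0
γ <-> α = 2 <-> 1 = 1
α | γ = 1 | 2 = 2
(α | γ) <-> β = 2 <-> 4 = 2
(γ <-> α) <-> ((α | γ) <-> β) = 1 <-> 2 = 1
~α = ~1 = 0
β -> β = 4 -> 4 = 6
~α <-> (β -> β) = 0 <-> 6 = 0
~(~α <-> (β -> β)) = ~0 = 6
((γ <-> α) <-> ((α | γ) <-> β)) -> ~(~α <-> (β -> β)) = 1 -> 6 = 6
(((γ | β) -> γ) <-> ~(α | α)) <-> (((γ <-> α) <-> ((α | γ) <-> β)) -> ~(~α <-> (β -> β))) = 0 <-> 6 = 0
β <-> α = 4 <-> 1 = 1
(β <-> α) | α = 1 | 1 = 1
~γ = ~2 = 0
β -> γ = 4 -> 2 = 2
~γ | (β -> γ) = 0 | 2 = 2
γ -> γ = 2 -> 2 = 6
β | (γ -> γ) = 4 | 6 = 6
(~γ | (β -> γ)) | (β | (γ -> γ)) = 2 | 6 = 6
((β <-> α) | α) <-> ((~γ | (β -> γ)) | (β | (γ -> γ))) = 1 <-> 6 = 1
((((γ | β) -> γ) <-> ~(α | α)) <-> (((γ <-> α) <-> ((α | γ) <-> β)) -> ~(~α <-> (β -> β)))) | (((β <-> α) | α) <-> ((~γ | (β -> γ)) | (β | (γ -> γ)))) = 0 | 1 = 1
γ <-> α = 2 <-> 1 = 1
~(γ <-> α) = ~1 = 0
β | γ = 4 | 2 = 4
β | (β | γ) = 4 | 4 = 4
~(γ <-> α) | (β | (β | γ)) = 0 | 4 = 4
α -> γ = 1 -> 2 = 6
~(α -> γ) = ~6 = 0
γ <-> β = 2 <-> 4 = 2
~(α -> γ) <-> (γ <-> β) = 0 <-> 2 = 0
(~(γ <-> α) | (β | (β | γ))) <-> (~(α -> γ) <-> (γ <-> β)) = 4 <-> 0 = 0
~((~(γ <-> α) | (β | (β | γ))) <-> (~(α -> γ) <-> (γ <-> β))) = ~0 = 6
α <-> α = 1 <-> 1 = 6
~(α <-> α) = ~6 = 0
~~(α <-> α) = ~0 = 6
~~~(α <-> α) = ~6 = 0
~((~(γ <-> α) | (β | (β | γ))) <-> (~(α -> γ) <-> (γ <-> β))) -> ~~~(α <-> α) = 6 -> 0 = 0
(((((γ | β) -> γ) <-> ~(α | α)) <-> (((γ <-> α) <-> ((α | γ) <-> β)) -> ~(~α <-> (β -> β)))) | (((β <-> α) | α) <-> ((~γ | (β -> γ)) | (β | (γ -> γ))))) <-> (~((~(γ <-> α) | (β | (β | γ))) <-> (~(α -> γ) <-> (γ <-> β))) -> ~~~(α <-> α)) = 1 <-> 0 = 0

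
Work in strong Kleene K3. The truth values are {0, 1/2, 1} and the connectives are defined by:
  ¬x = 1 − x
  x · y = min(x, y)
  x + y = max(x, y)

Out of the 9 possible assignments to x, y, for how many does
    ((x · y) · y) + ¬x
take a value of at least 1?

x = 0, y = 0 ↦ 1  ≥
x = 0, y = 1/2 ↦ 1  ≥
x = 0, y = 1 ↦ 1  ≥
x = 1/2, y = 0 ↦ 1/2  <
x = 1/2, y = 1/2 ↦ 1/2  <
x = 1/2, y = 1 ↦ 1/2  <
x = 1, y = 0 ↦ 0  <
x = 1, y = 1/2 ↦ 1/2  <
x = 1, y = 1 ↦ 1  ≥
So 4 of the 9 assignments meet the threshold.

4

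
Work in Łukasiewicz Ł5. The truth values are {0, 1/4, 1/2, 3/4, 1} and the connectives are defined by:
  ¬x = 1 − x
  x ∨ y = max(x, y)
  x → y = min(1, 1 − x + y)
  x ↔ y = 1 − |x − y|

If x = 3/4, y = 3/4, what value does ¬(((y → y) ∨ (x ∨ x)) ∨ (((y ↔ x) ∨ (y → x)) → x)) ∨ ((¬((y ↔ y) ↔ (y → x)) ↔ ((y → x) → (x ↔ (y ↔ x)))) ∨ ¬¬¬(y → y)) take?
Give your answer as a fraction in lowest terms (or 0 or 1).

y → y = 3/4 → 3/4 = 1
x ∨ x = 3/4 ∨ 3/4 = 3/4
(y → y) ∨ (x ∨ x) = 1 ∨ 3/4 = 1
y ↔ x = 3/4 ↔ 3/4 = 1
y → x = 3/4 → 3/4 = 1
(y ↔ x) ∨ (y → x) = 1 ∨ 1 = 1
((y ↔ x) ∨ (y → x)) → x = 1 → 3/4 = 3/4
((y → y) ∨ (x ∨ x)) ∨ (((y ↔ x) ∨ (y → x)) → x) = 1 ∨ 3/4 = 1
¬(((y → y) ∨ (x ∨ x)) ∨ (((y ↔ x) ∨ (y → x)) → x)) = ¬1 = 0
y ↔ y = 3/4 ↔ 3/4 = 1
y → x = 3/4 → 3/4 = 1
(y ↔ y) ↔ (y → x) = 1 ↔ 1 = 1
¬((y ↔ y) ↔ (y → x)) = ¬1 = 0
y → x = 3/4 → 3/4 = 1
y ↔ x = 3/4 ↔ 3/4 = 1
x ↔ (y ↔ x) = 3/4 ↔ 1 = 3/4
(y → x) → (x ↔ (y ↔ x)) = 1 → 3/4 = 3/4
¬((y ↔ y) ↔ (y → x)) ↔ ((y → x) → (x ↔ (y ↔ x))) = 0 ↔ 3/4 = 1/4
y → y = 3/4 → 3/4 = 1
¬(y → y) = ¬1 = 0
¬¬(y → y) = ¬0 = 1
¬¬¬(y → y) = ¬1 = 0
(¬((y ↔ y) ↔ (y → x)) ↔ ((y → x) → (x ↔ (y ↔ x)))) ∨ ¬¬¬(y → y) = 1/4 ∨ 0 = 1/4
¬(((y → y) ∨ (x ∨ x)) ∨ (((y ↔ x) ∨ (y → x)) → x)) ∨ ((¬((y ↔ y) ↔ (y → x)) ↔ ((y → x) → (x ↔ (y ↔ x)))) ∨ ¬¬¬(y → y)) = 0 ∨ 1/4 = 1/4

1/4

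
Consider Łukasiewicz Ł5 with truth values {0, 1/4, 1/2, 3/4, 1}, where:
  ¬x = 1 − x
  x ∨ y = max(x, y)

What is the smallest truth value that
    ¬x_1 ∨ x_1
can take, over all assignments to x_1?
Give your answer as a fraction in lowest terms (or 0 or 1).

Take x_1 = 1/2:
¬x_1 = ¬1/2 = 1/2
¬x_1 ∨ x_1 = 1/2 ∨ 1/2 = 1/2
No assignment yields a value below 1/2, so this is the minimum.

1/2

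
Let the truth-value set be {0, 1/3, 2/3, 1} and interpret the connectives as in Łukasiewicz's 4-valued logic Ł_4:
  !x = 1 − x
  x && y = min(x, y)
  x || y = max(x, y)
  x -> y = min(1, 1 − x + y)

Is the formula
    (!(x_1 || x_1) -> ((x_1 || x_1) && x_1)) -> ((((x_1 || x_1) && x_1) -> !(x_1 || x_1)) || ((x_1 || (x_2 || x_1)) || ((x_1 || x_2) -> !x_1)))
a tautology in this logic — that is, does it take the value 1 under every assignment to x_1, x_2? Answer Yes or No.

Counterexample: take x_1 = 2/3, x_2 = 0.
x_1 || x_1 = 2/3 || 2/3 = 2/3
!(x_1 || x_1) = !2/3 = 1/3
x_1 || x_1 = 2/3 || 2/3 = 2/3
(x_1 || x_1) && x_1 = 2/3 && 2/3 = 2/3
!(x_1 || x_1) -> ((x_1 || x_1) && x_1) = 1/3 -> 2/3 = 1
x_1 || x_1 = 2/3 || 2/3 = 2/3
(x_1 || x_1) && x_1 = 2/3 && 2/3 = 2/3
x_1 || x_1 = 2/3 || 2/3 = 2/3
!(x_1 || x_1) = !2/3 = 1/3
((x_1 || x_1) && x_1) -> !(x_1 || x_1) = 2/3 -> 1/3 = 2/3
x_2 || x_1 = 0 || 2/3 = 2/3
x_1 || (x_2 || x_1) = 2/3 || 2/3 = 2/3
x_1 || x_2 = 2/3 || 0 = 2/3
!x_1 = !2/3 = 1/3
(x_1 || x_2) -> !x_1 = 2/3 -> 1/3 = 2/3
(x_1 || (x_2 || x_1)) || ((x_1 || x_2) -> !x_1) = 2/3 || 2/3 = 2/3
(((x_1 || x_1) && x_1) -> !(x_1 || x_1)) || ((x_1 || (x_2 || x_1)) || ((x_1 || x_2) -> !x_1)) = 2/3 || 2/3 = 2/3
(!(x_1 || x_1) -> ((x_1 || x_1) && x_1)) -> ((((x_1 || x_1) && x_1) -> !(x_1 || x_1)) || ((x_1 || (x_2 || x_1)) || ((x_1 || x_2) -> !x_1))) = 1 -> 2/3 = 2/3
This gives 2/3 ≠ 1.

No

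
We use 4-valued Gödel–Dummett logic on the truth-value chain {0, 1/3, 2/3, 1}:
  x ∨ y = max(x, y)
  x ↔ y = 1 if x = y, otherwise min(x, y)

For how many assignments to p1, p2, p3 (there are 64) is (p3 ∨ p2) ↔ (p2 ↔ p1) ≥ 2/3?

value 1: 17 assignments (counts)
value 2/3: 10 assignments (counts)
value 1/3: 15 assignments
value 0: 22 assignments
So 27 of the 64 assignments meet the threshold.

27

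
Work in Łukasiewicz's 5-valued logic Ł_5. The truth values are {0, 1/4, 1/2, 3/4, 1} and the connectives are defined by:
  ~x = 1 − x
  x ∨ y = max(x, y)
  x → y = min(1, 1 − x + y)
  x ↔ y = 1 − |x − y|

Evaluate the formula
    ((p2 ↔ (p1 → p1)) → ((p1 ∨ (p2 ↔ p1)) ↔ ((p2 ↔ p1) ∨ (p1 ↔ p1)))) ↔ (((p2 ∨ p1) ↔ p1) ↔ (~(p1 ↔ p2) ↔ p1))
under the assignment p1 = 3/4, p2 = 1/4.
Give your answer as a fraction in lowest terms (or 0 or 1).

p1 → p1 = 3/4 → 3/4 = 1
p2 ↔ (p1 → p1) = 1/4 ↔ 1 = 1/4
p2 ↔ p1 = 1/4 ↔ 3/4 = 1/2
p1 ∨ (p2 ↔ p1) = 3/4 ∨ 1/2 = 3/4
p2 ↔ p1 = 1/4 ↔ 3/4 = 1/2
p1 ↔ p1 = 3/4 ↔ 3/4 = 1
(p2 ↔ p1) ∨ (p1 ↔ p1) = 1/2 ∨ 1 = 1
(p1 ∨ (p2 ↔ p1)) ↔ ((p2 ↔ p1) ∨ (p1 ↔ p1)) = 3/4 ↔ 1 = 3/4
(p2 ↔ (p1 → p1)) → ((p1 ∨ (p2 ↔ p1)) ↔ ((p2 ↔ p1) ∨ (p1 ↔ p1))) = 1/4 → 3/4 = 1
p2 ∨ p1 = 1/4 ∨ 3/4 = 3/4
(p2 ∨ p1) ↔ p1 = 3/4 ↔ 3/4 = 1
p1 ↔ p2 = 3/4 ↔ 1/4 = 1/2
~(p1 ↔ p2) = ~1/2 = 1/2
~(p1 ↔ p2) ↔ p1 = 1/2 ↔ 3/4 = 3/4
((p2 ∨ p1) ↔ p1) ↔ (~(p1 ↔ p2) ↔ p1) = 1 ↔ 3/4 = 3/4
((p2 ↔ (p1 → p1)) → ((p1 ∨ (p2 ↔ p1)) ↔ ((p2 ↔ p1) ∨ (p1 ↔ p1)))) ↔ (((p2 ∨ p1) ↔ p1) ↔ (~(p1 ↔ p2) ↔ p1)) = 1 ↔ 3/4 = 3/4

3/4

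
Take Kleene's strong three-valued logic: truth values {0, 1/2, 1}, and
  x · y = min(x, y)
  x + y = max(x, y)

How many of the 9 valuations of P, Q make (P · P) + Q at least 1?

P = 0, Q = 0 ↦ 0  <
P = 0, Q = 1/2 ↦ 1/2  <
P = 0, Q = 1 ↦ 1  ≥
P = 1/2, Q = 0 ↦ 1/2  <
P = 1/2, Q = 1/2 ↦ 1/2  <
P = 1/2, Q = 1 ↦ 1  ≥
P = 1, Q = 0 ↦ 1  ≥
P = 1, Q = 1/2 ↦ 1  ≥
P = 1, Q = 1 ↦ 1  ≥
So 5 of the 9 assignments meet the threshold.

5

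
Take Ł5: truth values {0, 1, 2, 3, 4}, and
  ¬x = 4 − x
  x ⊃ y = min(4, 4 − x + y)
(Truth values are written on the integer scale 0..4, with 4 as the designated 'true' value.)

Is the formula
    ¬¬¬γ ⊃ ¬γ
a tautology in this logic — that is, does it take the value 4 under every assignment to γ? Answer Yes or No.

γ = 0 ↦ 4
γ = 1 ↦ 4
γ = 2 ↦ 4
γ = 3 ↦ 4
γ = 4 ↦ 4
Every assignment gives a value ≥ 4.

Yes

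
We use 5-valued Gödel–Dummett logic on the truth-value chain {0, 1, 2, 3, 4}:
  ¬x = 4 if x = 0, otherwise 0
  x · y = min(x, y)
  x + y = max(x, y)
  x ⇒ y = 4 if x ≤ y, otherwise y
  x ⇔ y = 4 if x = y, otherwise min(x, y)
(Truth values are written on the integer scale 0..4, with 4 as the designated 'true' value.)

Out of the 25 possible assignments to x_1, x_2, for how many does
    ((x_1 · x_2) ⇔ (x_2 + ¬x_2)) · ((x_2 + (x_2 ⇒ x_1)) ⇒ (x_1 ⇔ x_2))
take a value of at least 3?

6

value 4: 4 assignments (counts)
value 3: 2 assignments (counts)
value 2: 4 assignments
value 1: 6 assignments
value 0: 9 assignments
So 6 of the 25 assignments meet the threshold.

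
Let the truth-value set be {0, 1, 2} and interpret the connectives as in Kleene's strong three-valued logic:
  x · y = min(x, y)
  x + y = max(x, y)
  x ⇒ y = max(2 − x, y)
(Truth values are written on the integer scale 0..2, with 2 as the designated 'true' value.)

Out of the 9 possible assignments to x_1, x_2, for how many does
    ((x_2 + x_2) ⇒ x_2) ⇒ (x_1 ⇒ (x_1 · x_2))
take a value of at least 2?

4

x_1 = 0, x_2 = 0 ↦ 2  ≥
x_1 = 0, x_2 = 1 ↦ 2  ≥
x_1 = 0, x_2 = 2 ↦ 2  ≥
x_1 = 1, x_2 = 0 ↦ 1  <
x_1 = 1, x_2 = 1 ↦ 1  <
x_1 = 1, x_2 = 2 ↦ 1  <
x_1 = 2, x_2 = 0 ↦ 0  <
x_1 = 2, x_2 = 1 ↦ 1  <
x_1 = 2, x_2 = 2 ↦ 2  ≥
So 4 of the 9 assignments meet the threshold.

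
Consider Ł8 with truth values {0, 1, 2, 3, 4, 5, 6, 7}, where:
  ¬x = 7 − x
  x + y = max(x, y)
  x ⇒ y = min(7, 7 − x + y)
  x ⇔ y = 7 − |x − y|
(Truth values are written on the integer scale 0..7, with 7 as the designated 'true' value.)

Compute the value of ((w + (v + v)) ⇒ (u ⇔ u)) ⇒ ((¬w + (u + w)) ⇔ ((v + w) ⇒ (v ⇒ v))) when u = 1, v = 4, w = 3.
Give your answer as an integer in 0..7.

4

v + v = 4 + 4 = 4
w + (v + v) = 3 + 4 = 4
u ⇔ u = 1 ⇔ 1 = 7
(w + (v + v)) ⇒ (u ⇔ u) = 4 ⇒ 7 = 7
¬w = ¬3 = 4
u + w = 1 + 3 = 3
¬w + (u + w) = 4 + 3 = 4
v + w = 4 + 3 = 4
v ⇒ v = 4 ⇒ 4 = 7
(v + w) ⇒ (v ⇒ v) = 4 ⇒ 7 = 7
(¬w + (u + w)) ⇔ ((v + w) ⇒ (v ⇒ v)) = 4 ⇔ 7 = 4
((w + (v + v)) ⇒ (u ⇔ u)) ⇒ ((¬w + (u + w)) ⇔ ((v + w) ⇒ (v ⇒ v))) = 7 ⇒ 4 = 4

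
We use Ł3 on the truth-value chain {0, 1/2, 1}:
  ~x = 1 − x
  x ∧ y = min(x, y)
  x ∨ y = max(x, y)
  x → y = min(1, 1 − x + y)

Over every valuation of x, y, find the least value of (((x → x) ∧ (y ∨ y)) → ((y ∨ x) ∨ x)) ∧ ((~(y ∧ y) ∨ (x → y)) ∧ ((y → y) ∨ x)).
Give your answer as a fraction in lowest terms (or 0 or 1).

Take x = 1, y = 1/2:
x → x = 1 → 1 = 1
y ∨ y = 1/2 ∨ 1/2 = 1/2
(x → x) ∧ (y ∨ y) = 1 ∧ 1/2 = 1/2
y ∨ x = 1/2 ∨ 1 = 1
(y ∨ x) ∨ x = 1 ∨ 1 = 1
((x → x) ∧ (y ∨ y)) → ((y ∨ x) ∨ x) = 1/2 → 1 = 1
y ∧ y = 1/2 ∧ 1/2 = 1/2
~(y ∧ y) = ~1/2 = 1/2
x → y = 1 → 1/2 = 1/2
~(y ∧ y) ∨ (x → y) = 1/2 ∨ 1/2 = 1/2
y → y = 1/2 → 1/2 = 1
(y → y) ∨ x = 1 ∨ 1 = 1
(~(y ∧ y) ∨ (x → y)) ∧ ((y → y) ∨ x) = 1/2 ∧ 1 = 1/2
(((x → x) ∧ (y ∨ y)) → ((y ∨ x) ∨ x)) ∧ ((~(y ∧ y) ∨ (x → y)) ∧ ((y → y) ∨ x)) = 1 ∧ 1/2 = 1/2
No assignment yields a value below 1/2, so this is the minimum.

1/2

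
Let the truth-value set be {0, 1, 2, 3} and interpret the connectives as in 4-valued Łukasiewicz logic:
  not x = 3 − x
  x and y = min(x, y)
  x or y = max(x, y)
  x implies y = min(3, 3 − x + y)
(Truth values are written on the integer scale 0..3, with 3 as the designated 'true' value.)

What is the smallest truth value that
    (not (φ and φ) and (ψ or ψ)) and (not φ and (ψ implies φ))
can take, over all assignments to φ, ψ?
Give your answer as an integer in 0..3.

0

Take φ = 0, ψ = 0:
φ and φ = 0 and 0 = 0
not (φ and φ) = not 0 = 3
ψ or ψ = 0 or 0 = 0
not (φ and φ) and (ψ or ψ) = 3 and 0 = 0
not φ = not 0 = 3
ψ implies φ = 0 implies 0 = 3
not φ and (ψ implies φ) = 3 and 3 = 3
(not (φ and φ) and (ψ or ψ)) and (not φ and (ψ implies φ)) = 0 and 3 = 0
No assignment yields a value below 0, so this is the minimum.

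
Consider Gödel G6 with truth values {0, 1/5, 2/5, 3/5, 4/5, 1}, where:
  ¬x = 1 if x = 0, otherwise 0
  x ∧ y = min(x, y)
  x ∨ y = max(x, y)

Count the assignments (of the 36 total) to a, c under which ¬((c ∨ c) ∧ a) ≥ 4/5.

11

value 1: 11 assignments (counts)
value 0: 25 assignments
So 11 of the 36 assignments meet the threshold.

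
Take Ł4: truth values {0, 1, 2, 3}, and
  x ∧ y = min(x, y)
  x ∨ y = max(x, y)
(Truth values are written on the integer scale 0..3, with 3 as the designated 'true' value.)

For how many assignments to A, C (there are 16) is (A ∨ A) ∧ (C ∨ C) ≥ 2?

4

A = 0, C = 0 ↦ 0  <
A = 0, C = 1 ↦ 0  <
A = 0, C = 2 ↦ 0  <
A = 0, C = 3 ↦ 0  <
A = 1, C = 0 ↦ 0  <
A = 1, C = 1 ↦ 1  <
A = 1, C = 2 ↦ 1  <
A = 1, C = 3 ↦ 1  <
A = 2, C = 0 ↦ 0  <
A = 2, C = 1 ↦ 1  <
A = 2, C = 2 ↦ 2  ≥
A = 2, C = 3 ↦ 2  ≥
A = 3, C = 0 ↦ 0  <
A = 3, C = 1 ↦ 1  <
A = 3, C = 2 ↦ 2  ≥
A = 3, C = 3 ↦ 3  ≥
So 4 of the 16 assignments meet the threshold.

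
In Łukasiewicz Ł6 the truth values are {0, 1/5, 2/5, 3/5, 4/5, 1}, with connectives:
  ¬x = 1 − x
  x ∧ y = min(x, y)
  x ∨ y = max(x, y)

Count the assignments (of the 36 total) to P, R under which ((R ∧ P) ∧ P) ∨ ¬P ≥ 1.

7

value 1: 7 assignments (counts)
value 4/5: 9 assignments
value 3/5: 11 assignments
value 2/5: 5 assignments
value 1/5: 3 assignments
value 0: 1 assignment
So 7 of the 36 assignments meet the threshold.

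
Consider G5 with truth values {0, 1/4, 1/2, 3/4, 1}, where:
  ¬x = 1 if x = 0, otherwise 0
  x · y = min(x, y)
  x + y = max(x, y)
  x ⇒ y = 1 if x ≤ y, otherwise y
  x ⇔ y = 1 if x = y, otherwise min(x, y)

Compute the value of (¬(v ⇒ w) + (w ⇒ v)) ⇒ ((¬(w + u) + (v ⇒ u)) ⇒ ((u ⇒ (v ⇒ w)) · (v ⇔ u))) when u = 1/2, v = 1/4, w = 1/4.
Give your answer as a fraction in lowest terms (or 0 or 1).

v ⇒ w = 1/4 ⇒ 1/4 = 1
¬(v ⇒ w) = ¬1 = 0
w ⇒ v = 1/4 ⇒ 1/4 = 1
¬(v ⇒ w) + (w ⇒ v) = 0 + 1 = 1
w + u = 1/4 + 1/2 = 1/2
¬(w + u) = ¬1/2 = 0
v ⇒ u = 1/4 ⇒ 1/2 = 1
¬(w + u) + (v ⇒ u) = 0 + 1 = 1
v ⇒ w = 1/4 ⇒ 1/4 = 1
u ⇒ (v ⇒ w) = 1/2 ⇒ 1 = 1
v ⇔ u = 1/4 ⇔ 1/2 = 1/4
(u ⇒ (v ⇒ w)) · (v ⇔ u) = 1 · 1/4 = 1/4
(¬(w + u) + (v ⇒ u)) ⇒ ((u ⇒ (v ⇒ w)) · (v ⇔ u)) = 1 ⇒ 1/4 = 1/4
(¬(v ⇒ w) + (w ⇒ v)) ⇒ ((¬(w + u) + (v ⇒ u)) ⇒ ((u ⇒ (v ⇒ w)) · (v ⇔ u))) = 1 ⇒ 1/4 = 1/4

1/4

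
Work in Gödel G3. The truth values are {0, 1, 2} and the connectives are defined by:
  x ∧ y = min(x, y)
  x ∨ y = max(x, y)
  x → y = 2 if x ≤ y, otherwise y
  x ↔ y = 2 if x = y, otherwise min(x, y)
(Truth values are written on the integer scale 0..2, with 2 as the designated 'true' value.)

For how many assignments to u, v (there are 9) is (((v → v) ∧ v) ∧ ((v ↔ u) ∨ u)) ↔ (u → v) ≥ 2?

4

u = 0, v = 0 ↦ 0  <
u = 0, v = 1 ↦ 0  <
u = 0, v = 2 ↦ 0  <
u = 1, v = 0 ↦ 2  ≥
u = 1, v = 1 ↦ 1  <
u = 1, v = 2 ↦ 1  <
u = 2, v = 0 ↦ 2  ≥
u = 2, v = 1 ↦ 2  ≥
u = 2, v = 2 ↦ 2  ≥
So 4 of the 9 assignments meet the threshold.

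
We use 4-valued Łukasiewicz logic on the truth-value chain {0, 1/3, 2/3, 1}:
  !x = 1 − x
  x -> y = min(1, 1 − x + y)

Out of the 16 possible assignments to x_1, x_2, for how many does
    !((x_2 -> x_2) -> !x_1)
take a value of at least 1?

x_1 = 0, x_2 = 0 ↦ 0  <
x_1 = 0, x_2 = 1/3 ↦ 0  <
x_1 = 0, x_2 = 2/3 ↦ 0  <
x_1 = 0, x_2 = 1 ↦ 0  <
x_1 = 1/3, x_2 = 0 ↦ 1/3  <
x_1 = 1/3, x_2 = 1/3 ↦ 1/3  <
x_1 = 1/3, x_2 = 2/3 ↦ 1/3  <
x_1 = 1/3, x_2 = 1 ↦ 1/3  <
x_1 = 2/3, x_2 = 0 ↦ 2/3  <
x_1 = 2/3, x_2 = 1/3 ↦ 2/3  <
x_1 = 2/3, x_2 = 2/3 ↦ 2/3  <
x_1 = 2/3, x_2 = 1 ↦ 2/3  <
x_1 = 1, x_2 = 0 ↦ 1  ≥
x_1 = 1, x_2 = 1/3 ↦ 1  ≥
x_1 = 1, x_2 = 2/3 ↦ 1  ≥
x_1 = 1, x_2 = 1 ↦ 1  ≥
So 4 of the 16 assignments meet the threshold.

4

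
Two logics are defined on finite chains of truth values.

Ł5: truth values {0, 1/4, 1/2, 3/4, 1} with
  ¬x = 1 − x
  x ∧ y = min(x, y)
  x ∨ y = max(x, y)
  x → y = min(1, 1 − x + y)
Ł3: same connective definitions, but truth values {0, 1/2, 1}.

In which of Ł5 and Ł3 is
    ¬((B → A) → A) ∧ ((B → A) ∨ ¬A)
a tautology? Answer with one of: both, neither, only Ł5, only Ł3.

neither

In Ł5: at A = 0, B = 1/4 the value is 3/4 — not a tautology.
In Ł3: at A = 0, B = 1/2 the value is 1/2 — not a tautology.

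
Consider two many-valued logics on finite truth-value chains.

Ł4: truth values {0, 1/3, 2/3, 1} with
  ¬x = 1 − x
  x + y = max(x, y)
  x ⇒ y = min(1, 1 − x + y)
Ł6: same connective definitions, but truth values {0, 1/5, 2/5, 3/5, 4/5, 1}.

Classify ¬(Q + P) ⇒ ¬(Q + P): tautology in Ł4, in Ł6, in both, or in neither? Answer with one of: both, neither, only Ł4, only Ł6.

In Ł4: every assignment gives 1 — tautology.
In Ł6: every assignment gives 1 — tautology.

both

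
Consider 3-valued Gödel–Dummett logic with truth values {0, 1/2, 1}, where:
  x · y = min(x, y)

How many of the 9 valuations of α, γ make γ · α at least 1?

1

α = 0, γ = 0 ↦ 0  <
α = 0, γ = 1/2 ↦ 0  <
α = 0, γ = 1 ↦ 0  <
α = 1/2, γ = 0 ↦ 0  <
α = 1/2, γ = 1/2 ↦ 1/2  <
α = 1/2, γ = 1 ↦ 1/2  <
α = 1, γ = 0 ↦ 0  <
α = 1, γ = 1/2 ↦ 1/2  <
α = 1, γ = 1 ↦ 1  ≥
So 1 of the 9 assignments meets the threshold.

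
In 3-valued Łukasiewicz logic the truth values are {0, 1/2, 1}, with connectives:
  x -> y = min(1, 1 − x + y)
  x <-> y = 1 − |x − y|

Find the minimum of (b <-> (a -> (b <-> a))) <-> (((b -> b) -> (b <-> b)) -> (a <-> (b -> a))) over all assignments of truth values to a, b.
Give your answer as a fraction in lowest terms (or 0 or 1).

1/2

Take a = 1/2, b = 0:
b <-> a = 0 <-> 1/2 = 1/2
a -> (b <-> a) = 1/2 -> 1/2 = 1
b <-> (a -> (b <-> a)) = 0 <-> 1 = 0
b -> b = 0 -> 0 = 1
b <-> b = 0 <-> 0 = 1
(b -> b) -> (b <-> b) = 1 -> 1 = 1
b -> a = 0 -> 1/2 = 1
a <-> (b -> a) = 1/2 <-> 1 = 1/2
((b -> b) -> (b <-> b)) -> (a <-> (b -> a)) = 1 -> 1/2 = 1/2
(b <-> (a -> (b <-> a))) <-> (((b -> b) -> (b <-> b)) -> (a <-> (b -> a))) = 0 <-> 1/2 = 1/2
No assignment yields a value below 1/2, so this is the minimum.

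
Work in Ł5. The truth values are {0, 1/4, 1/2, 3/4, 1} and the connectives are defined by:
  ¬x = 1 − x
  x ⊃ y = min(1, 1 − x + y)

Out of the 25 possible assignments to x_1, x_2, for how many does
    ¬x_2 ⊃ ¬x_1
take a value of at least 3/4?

value 1: 15 assignments (counts)
value 3/4: 4 assignments (counts)
value 1/2: 3 assignments
value 1/4: 2 assignments
value 0: 1 assignment
So 19 of the 25 assignments meet the threshold.

19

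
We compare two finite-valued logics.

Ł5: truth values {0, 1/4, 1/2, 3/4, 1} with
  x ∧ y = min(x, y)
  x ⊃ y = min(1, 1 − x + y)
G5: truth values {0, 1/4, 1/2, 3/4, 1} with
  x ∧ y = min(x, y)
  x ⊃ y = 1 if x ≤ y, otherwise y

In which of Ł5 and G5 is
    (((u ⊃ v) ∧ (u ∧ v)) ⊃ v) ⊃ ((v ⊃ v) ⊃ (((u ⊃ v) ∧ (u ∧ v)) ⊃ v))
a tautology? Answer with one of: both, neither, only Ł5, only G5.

both

In Ł5: every assignment gives 1 — tautology.
In G5: every assignment gives 1 — tautology.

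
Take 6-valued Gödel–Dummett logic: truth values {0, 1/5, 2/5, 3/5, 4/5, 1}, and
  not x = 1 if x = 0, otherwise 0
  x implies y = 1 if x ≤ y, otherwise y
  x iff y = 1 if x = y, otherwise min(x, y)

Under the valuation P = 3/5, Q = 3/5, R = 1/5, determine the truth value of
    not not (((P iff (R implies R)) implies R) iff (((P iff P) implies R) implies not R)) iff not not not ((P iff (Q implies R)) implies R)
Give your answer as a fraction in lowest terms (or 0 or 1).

R implies R = 1/5 implies 1/5 = 1
P iff (R implies R) = 3/5 iff 1 = 3/5
(P iff (R implies R)) implies R = 3/5 implies 1/5 = 1/5
P iff P = 3/5 iff 3/5 = 1
(P iff P) implies R = 1 implies 1/5 = 1/5
not R = not 1/5 = 0
((P iff P) implies R) implies not R = 1/5 implies 0 = 0
((P iff (R implies R)) implies R) iff (((P iff P) implies R) implies not R) = 1/5 iff 0 = 0
not (((P iff (R implies R)) implies R) iff (((P iff P) implies R) implies not R)) = not 0 = 1
not not (((P iff (R implies R)) implies R) iff (((P iff P) implies R) implies not R)) = not 1 = 0
Q implies R = 3/5 implies 1/5 = 1/5
P iff (Q implies R) = 3/5 iff 1/5 = 1/5
(P iff (Q implies R)) implies R = 1/5 implies 1/5 = 1
not ((P iff (Q implies R)) implies R) = not 1 = 0
not not ((P iff (Q implies R)) implies R) = not 0 = 1
not not not ((P iff (Q implies R)) implies R) = not 1 = 0
not not (((P iff (R implies R)) implies R) iff (((P iff P) implies R) implies not R)) iff not not not ((P iff (Q implies R)) implies R) = 0 iff 0 = 1

1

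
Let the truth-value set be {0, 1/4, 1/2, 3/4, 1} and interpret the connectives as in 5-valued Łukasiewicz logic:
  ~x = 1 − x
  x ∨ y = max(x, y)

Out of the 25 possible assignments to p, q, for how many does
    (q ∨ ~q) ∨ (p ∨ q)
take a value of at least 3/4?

value 1: 13 assignments (counts)
value 3/4: 9 assignments (counts)
value 1/2: 3 assignments
So 22 of the 25 assignments meet the threshold.

22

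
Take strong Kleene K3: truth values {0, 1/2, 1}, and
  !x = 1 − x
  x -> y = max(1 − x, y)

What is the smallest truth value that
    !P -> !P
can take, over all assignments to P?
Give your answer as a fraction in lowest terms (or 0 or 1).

1/2

Take P = 1/2:
!P = !1/2 = 1/2
!P = !1/2 = 1/2
!P -> !P = 1/2 -> 1/2 = 1/2
No assignment yields a value below 1/2, so this is the minimum.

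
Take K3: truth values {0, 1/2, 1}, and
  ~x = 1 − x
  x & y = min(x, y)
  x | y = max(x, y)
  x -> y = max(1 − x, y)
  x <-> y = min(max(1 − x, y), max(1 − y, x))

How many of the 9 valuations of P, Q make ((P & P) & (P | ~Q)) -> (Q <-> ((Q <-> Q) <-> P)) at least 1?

4

P = 0, Q = 0 ↦ 1  ≥
P = 0, Q = 1/2 ↦ 1  ≥
P = 0, Q = 1 ↦ 1  ≥
P = 1/2, Q = 0 ↦ 1/2  <
P = 1/2, Q = 1/2 ↦ 1/2  <
P = 1/2, Q = 1 ↦ 1/2  <
P = 1, Q = 0 ↦ 0  <
P = 1, Q = 1/2 ↦ 1/2  <
P = 1, Q = 1 ↦ 1  ≥
So 4 of the 9 assignments meet the threshold.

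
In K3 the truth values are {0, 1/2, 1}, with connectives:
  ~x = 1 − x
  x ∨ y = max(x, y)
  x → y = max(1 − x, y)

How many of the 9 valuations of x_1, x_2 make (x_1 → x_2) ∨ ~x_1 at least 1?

x_1 = 0, x_2 = 0 ↦ 1  ≥
x_1 = 0, x_2 = 1/2 ↦ 1  ≥
x_1 = 0, x_2 = 1 ↦ 1  ≥
x_1 = 1/2, x_2 = 0 ↦ 1/2  <
x_1 = 1/2, x_2 = 1/2 ↦ 1/2  <
x_1 = 1/2, x_2 = 1 ↦ 1  ≥
x_1 = 1, x_2 = 0 ↦ 0  <
x_1 = 1, x_2 = 1/2 ↦ 1/2  <
x_1 = 1, x_2 = 1 ↦ 1  ≥
So 5 of the 9 assignments meet the threshold.

5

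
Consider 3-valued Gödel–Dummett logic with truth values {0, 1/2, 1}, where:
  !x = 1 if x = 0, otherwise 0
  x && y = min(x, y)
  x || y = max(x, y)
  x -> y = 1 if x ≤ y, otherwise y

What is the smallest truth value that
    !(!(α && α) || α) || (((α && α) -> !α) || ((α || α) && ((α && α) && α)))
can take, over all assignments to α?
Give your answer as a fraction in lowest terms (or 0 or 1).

1/2

Take α = 1/2:
α && α = 1/2 && 1/2 = 1/2
!(α && α) = !1/2 = 0
!(α && α) || α = 0 || 1/2 = 1/2
!(!(α && α) || α) = !1/2 = 0
α && α = 1/2 && 1/2 = 1/2
!α = !1/2 = 0
(α && α) -> !α = 1/2 -> 0 = 0
α || α = 1/2 || 1/2 = 1/2
α && α = 1/2 && 1/2 = 1/2
(α && α) && α = 1/2 && 1/2 = 1/2
(α || α) && ((α && α) && α) = 1/2 && 1/2 = 1/2
((α && α) -> !α) || ((α || α) && ((α && α) && α)) = 0 || 1/2 = 1/2
!(!(α && α) || α) || (((α && α) -> !α) || ((α || α) && ((α && α) && α))) = 0 || 1/2 = 1/2
No assignment yields a value below 1/2, so this is the minimum.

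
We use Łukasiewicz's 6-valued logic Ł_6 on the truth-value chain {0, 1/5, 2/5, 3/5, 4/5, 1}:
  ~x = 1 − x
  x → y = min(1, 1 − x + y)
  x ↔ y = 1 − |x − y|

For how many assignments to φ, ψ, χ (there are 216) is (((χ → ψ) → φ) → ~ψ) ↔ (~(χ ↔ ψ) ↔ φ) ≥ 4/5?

130

value 1: 49 assignments (counts)
value 4/5: 81 assignments (counts)
value 3/5: 45 assignments
value 2/5: 26 assignments
value 1/5: 11 assignments
value 0: 4 assignments
So 130 of the 216 assignments meet the threshold.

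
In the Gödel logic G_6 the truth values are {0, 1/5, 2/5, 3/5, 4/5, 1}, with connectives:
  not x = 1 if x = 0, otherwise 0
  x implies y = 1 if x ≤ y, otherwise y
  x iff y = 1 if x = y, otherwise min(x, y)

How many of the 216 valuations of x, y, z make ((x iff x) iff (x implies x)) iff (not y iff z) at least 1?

36

value 1: 36 assignments (counts)
value 4/5: 6 assignments
value 3/5: 6 assignments
value 2/5: 6 assignments
value 1/5: 6 assignments
value 0: 156 assignments
So 36 of the 216 assignments meet the threshold.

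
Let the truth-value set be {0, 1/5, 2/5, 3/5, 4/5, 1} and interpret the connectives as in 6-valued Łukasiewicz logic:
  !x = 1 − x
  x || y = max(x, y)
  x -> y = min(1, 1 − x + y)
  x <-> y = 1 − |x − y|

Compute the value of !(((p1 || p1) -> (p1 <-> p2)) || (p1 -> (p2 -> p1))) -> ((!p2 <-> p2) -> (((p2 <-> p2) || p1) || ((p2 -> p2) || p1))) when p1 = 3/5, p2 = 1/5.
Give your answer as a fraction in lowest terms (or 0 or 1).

1

p1 || p1 = 3/5 || 3/5 = 3/5
p1 <-> p2 = 3/5 <-> 1/5 = 3/5
(p1 || p1) -> (p1 <-> p2) = 3/5 -> 3/5 = 1
p2 -> p1 = 1/5 -> 3/5 = 1
p1 -> (p2 -> p1) = 3/5 -> 1 = 1
((p1 || p1) -> (p1 <-> p2)) || (p1 -> (p2 -> p1)) = 1 || 1 = 1
!(((p1 || p1) -> (p1 <-> p2)) || (p1 -> (p2 -> p1))) = !1 = 0
!p2 = !1/5 = 4/5
!p2 <-> p2 = 4/5 <-> 1/5 = 2/5
p2 <-> p2 = 1/5 <-> 1/5 = 1
(p2 <-> p2) || p1 = 1 || 3/5 = 1
p2 -> p2 = 1/5 -> 1/5 = 1
(p2 -> p2) || p1 = 1 || 3/5 = 1
((p2 <-> p2) || p1) || ((p2 -> p2) || p1) = 1 || 1 = 1
(!p2 <-> p2) -> (((p2 <-> p2) || p1) || ((p2 -> p2) || p1)) = 2/5 -> 1 = 1
!(((p1 || p1) -> (p1 <-> p2)) || (p1 -> (p2 -> p1))) -> ((!p2 <-> p2) -> (((p2 <-> p2) || p1) || ((p2 -> p2) || p1))) = 0 -> 1 = 1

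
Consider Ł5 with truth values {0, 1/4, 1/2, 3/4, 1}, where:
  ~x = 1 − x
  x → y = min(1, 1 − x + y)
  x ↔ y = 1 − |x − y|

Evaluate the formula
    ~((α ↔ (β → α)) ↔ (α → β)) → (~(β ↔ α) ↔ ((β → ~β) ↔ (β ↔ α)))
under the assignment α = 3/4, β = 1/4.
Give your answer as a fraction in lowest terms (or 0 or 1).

β → α = 1/4 → 3/4 = 1
α ↔ (β → α) = 3/4 ↔ 1 = 3/4
α → β = 3/4 → 1/4 = 1/2
(α ↔ (β → α)) ↔ (α → β) = 3/4 ↔ 1/2 = 3/4
~((α ↔ (β → α)) ↔ (α → β)) = ~3/4 = 1/4
β ↔ α = 1/4 ↔ 3/4 = 1/2
~(β ↔ α) = ~1/2 = 1/2
~β = ~1/4 = 3/4
β → ~β = 1/4 → 3/4 = 1
β ↔ α = 1/4 ↔ 3/4 = 1/2
(β → ~β) ↔ (β ↔ α) = 1 ↔ 1/2 = 1/2
~(β ↔ α) ↔ ((β → ~β) ↔ (β ↔ α)) = 1/2 ↔ 1/2 = 1
~((α ↔ (β → α)) ↔ (α → β)) → (~(β ↔ α) ↔ ((β → ~β) ↔ (β ↔ α))) = 1/4 → 1 = 1

1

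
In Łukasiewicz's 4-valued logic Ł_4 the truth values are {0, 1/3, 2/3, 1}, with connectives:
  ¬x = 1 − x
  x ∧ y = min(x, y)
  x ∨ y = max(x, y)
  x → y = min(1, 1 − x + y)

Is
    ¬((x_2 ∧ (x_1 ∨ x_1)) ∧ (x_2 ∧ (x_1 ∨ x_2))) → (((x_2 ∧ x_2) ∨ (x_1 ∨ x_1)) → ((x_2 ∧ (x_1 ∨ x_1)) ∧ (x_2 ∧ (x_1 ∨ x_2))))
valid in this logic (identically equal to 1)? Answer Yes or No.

No

Counterexample: take x_1 = 0, x_2 = 1/3.
x_1 ∨ x_1 = 0 ∨ 0 = 0
x_2 ∧ (x_1 ∨ x_1) = 1/3 ∧ 0 = 0
x_1 ∨ x_2 = 0 ∨ 1/3 = 1/3
x_2 ∧ (x_1 ∨ x_2) = 1/3 ∧ 1/3 = 1/3
(x_2 ∧ (x_1 ∨ x_1)) ∧ (x_2 ∧ (x_1 ∨ x_2)) = 0 ∧ 1/3 = 0
¬((x_2 ∧ (x_1 ∨ x_1)) ∧ (x_2 ∧ (x_1 ∨ x_2))) = ¬0 = 1
x_2 ∧ x_2 = 1/3 ∧ 1/3 = 1/3
x_1 ∨ x_1 = 0 ∨ 0 = 0
(x_2 ∧ x_2) ∨ (x_1 ∨ x_1) = 1/3 ∨ 0 = 1/3
((x_2 ∧ x_2) ∨ (x_1 ∨ x_1)) → ((x_2 ∧ (x_1 ∨ x_1)) ∧ (x_2 ∧ (x_1 ∨ x_2))) = 1/3 → 0 = 2/3
¬((x_2 ∧ (x_1 ∨ x_1)) ∧ (x_2 ∧ (x_1 ∨ x_2))) → (((x_2 ∧ x_2) ∨ (x_1 ∨ x_1)) → ((x_2 ∧ (x_1 ∨ x_1)) ∧ (x_2 ∧ (x_1 ∨ x_2)))) = 1 → 2/3 = 2/3
This gives 2/3 ≠ 1.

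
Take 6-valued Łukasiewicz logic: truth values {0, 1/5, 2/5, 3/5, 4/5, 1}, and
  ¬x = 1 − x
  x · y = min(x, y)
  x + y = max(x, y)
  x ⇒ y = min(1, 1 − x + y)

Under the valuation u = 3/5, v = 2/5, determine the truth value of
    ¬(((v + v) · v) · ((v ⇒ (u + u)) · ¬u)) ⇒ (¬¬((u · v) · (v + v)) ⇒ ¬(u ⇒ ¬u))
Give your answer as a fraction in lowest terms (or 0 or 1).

1

v + v = 2/5 + 2/5 = 2/5
(v + v) · v = 2/5 · 2/5 = 2/5
u + u = 3/5 + 3/5 = 3/5
v ⇒ (u + u) = 2/5 ⇒ 3/5 = 1
¬u = ¬3/5 = 2/5
(v ⇒ (u + u)) · ¬u = 1 · 2/5 = 2/5
((v + v) · v) · ((v ⇒ (u + u)) · ¬u) = 2/5 · 2/5 = 2/5
¬(((v + v) · v) · ((v ⇒ (u + u)) · ¬u)) = ¬2/5 = 3/5
u · v = 3/5 · 2/5 = 2/5
v + v = 2/5 + 2/5 = 2/5
(u · v) · (v + v) = 2/5 · 2/5 = 2/5
¬((u · v) · (v + v)) = ¬2/5 = 3/5
¬¬((u · v) · (v + v)) = ¬3/5 = 2/5
¬u = ¬3/5 = 2/5
u ⇒ ¬u = 3/5 ⇒ 2/5 = 4/5
¬(u ⇒ ¬u) = ¬4/5 = 1/5
¬¬((u · v) · (v + v)) ⇒ ¬(u ⇒ ¬u) = 2/5 ⇒ 1/5 = 4/5
¬(((v + v) · v) · ((v ⇒ (u + u)) · ¬u)) ⇒ (¬¬((u · v) · (v + v)) ⇒ ¬(u ⇒ ¬u)) = 3/5 ⇒ 4/5 = 1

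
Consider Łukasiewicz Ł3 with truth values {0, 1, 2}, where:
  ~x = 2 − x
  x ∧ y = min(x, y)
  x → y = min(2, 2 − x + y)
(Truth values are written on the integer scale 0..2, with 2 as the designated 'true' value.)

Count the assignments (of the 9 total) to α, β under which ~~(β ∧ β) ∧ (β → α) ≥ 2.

α = 0, β = 0 ↦ 0  <
α = 0, β = 1 ↦ 1  <
α = 0, β = 2 ↦ 0  <
α = 1, β = 0 ↦ 0  <
α = 1, β = 1 ↦ 1  <
α = 1, β = 2 ↦ 1  <
α = 2, β = 0 ↦ 0  <
α = 2, β = 1 ↦ 1  <
α = 2, β = 2 ↦ 2  ≥
So 1 of the 9 assignments meets the threshold.

1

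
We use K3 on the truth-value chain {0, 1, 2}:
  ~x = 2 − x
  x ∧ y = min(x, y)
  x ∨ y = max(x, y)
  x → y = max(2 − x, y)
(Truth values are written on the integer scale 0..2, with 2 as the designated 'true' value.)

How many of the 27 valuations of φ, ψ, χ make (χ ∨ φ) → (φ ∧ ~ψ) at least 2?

6

value 2: 6 assignments (counts)
value 1: 14 assignments
value 0: 7 assignments
So 6 of the 27 assignments meet the threshold.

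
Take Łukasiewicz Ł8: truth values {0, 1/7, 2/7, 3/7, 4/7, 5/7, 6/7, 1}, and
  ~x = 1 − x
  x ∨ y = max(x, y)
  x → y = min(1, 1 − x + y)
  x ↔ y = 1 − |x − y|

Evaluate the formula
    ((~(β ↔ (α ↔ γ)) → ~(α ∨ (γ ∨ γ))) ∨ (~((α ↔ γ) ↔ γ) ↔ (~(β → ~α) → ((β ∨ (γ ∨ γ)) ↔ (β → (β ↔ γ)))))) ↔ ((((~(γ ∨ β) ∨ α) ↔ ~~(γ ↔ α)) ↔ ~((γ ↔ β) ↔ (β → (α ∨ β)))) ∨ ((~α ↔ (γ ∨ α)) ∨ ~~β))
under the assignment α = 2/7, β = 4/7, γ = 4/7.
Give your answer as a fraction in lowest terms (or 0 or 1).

6/7

α ↔ γ = 2/7 ↔ 4/7 = 5/7
β ↔ (α ↔ γ) = 4/7 ↔ 5/7 = 6/7
~(β ↔ (α ↔ γ)) = ~6/7 = 1/7
γ ∨ γ = 4/7 ∨ 4/7 = 4/7
α ∨ (γ ∨ γ) = 2/7 ∨ 4/7 = 4/7
~(α ∨ (γ ∨ γ)) = ~4/7 = 3/7
~(β ↔ (α ↔ γ)) → ~(α ∨ (γ ∨ γ)) = 1/7 → 3/7 = 1
α ↔ γ = 2/7 ↔ 4/7 = 5/7
(α ↔ γ) ↔ γ = 5/7 ↔ 4/7 = 6/7
~((α ↔ γ) ↔ γ) = ~6/7 = 1/7
~α = ~2/7 = 5/7
β → ~α = 4/7 → 5/7 = 1
~(β → ~α) = ~1 = 0
γ ∨ γ = 4/7 ∨ 4/7 = 4/7
β ∨ (γ ∨ γ) = 4/7 ∨ 4/7 = 4/7
β ↔ γ = 4/7 ↔ 4/7 = 1
β → (β ↔ γ) = 4/7 → 1 = 1
(β ∨ (γ ∨ γ)) ↔ (β → (β ↔ γ)) = 4/7 ↔ 1 = 4/7
~(β → ~α) → ((β ∨ (γ ∨ γ)) ↔ (β → (β ↔ γ))) = 0 → 4/7 = 1
~((α ↔ γ) ↔ γ) ↔ (~(β → ~α) → ((β ∨ (γ ∨ γ)) ↔ (β → (β ↔ γ)))) = 1/7 ↔ 1 = 1/7
(~(β ↔ (α ↔ γ)) → ~(α ∨ (γ ∨ γ))) ∨ (~((α ↔ γ) ↔ γ) ↔ (~(β → ~α) → ((β ∨ (γ ∨ γ)) ↔ (β → (β ↔ γ))))) = 1 ∨ 1/7 = 1
γ ∨ β = 4/7 ∨ 4/7 = 4/7
~(γ ∨ β) = ~4/7 = 3/7
~(γ ∨ β) ∨ α = 3/7 ∨ 2/7 = 3/7
γ ↔ α = 4/7 ↔ 2/7 = 5/7
~(γ ↔ α) = ~5/7 = 2/7
~~(γ ↔ α) = ~2/7 = 5/7
(~(γ ∨ β) ∨ α) ↔ ~~(γ ↔ α) = 3/7 ↔ 5/7 = 5/7
γ ↔ β = 4/7 ↔ 4/7 = 1
α ∨ β = 2/7 ∨ 4/7 = 4/7
β → (α ∨ β) = 4/7 → 4/7 = 1
(γ ↔ β) ↔ (β → (α ∨ β)) = 1 ↔ 1 = 1
~((γ ↔ β) ↔ (β → (α ∨ β))) = ~1 = 0
((~(γ ∨ β) ∨ α) ↔ ~~(γ ↔ α)) ↔ ~((γ ↔ β) ↔ (β → (α ∨ β))) = 5/7 ↔ 0 = 2/7
~α = ~2/7 = 5/7
γ ∨ α = 4/7 ∨ 2/7 = 4/7
~α ↔ (γ ∨ α) = 5/7 ↔ 4/7 = 6/7
~β = ~4/7 = 3/7
~~β = ~3/7 = 4/7
(~α ↔ (γ ∨ α)) ∨ ~~β = 6/7 ∨ 4/7 = 6/7
(((~(γ ∨ β) ∨ α) ↔ ~~(γ ↔ α)) ↔ ~((γ ↔ β) ↔ (β → (α ∨ β)))) ∨ ((~α ↔ (γ ∨ α)) ∨ ~~β) = 2/7 ∨ 6/7 = 6/7
((~(β ↔ (α ↔ γ)) → ~(α ∨ (γ ∨ γ))) ∨ (~((α ↔ γ) ↔ γ) ↔ (~(β → ~α) → ((β ∨ (γ ∨ γ)) ↔ (β → (β ↔ γ)))))) ↔ ((((~(γ ∨ β) ∨ α) ↔ ~~(γ ↔ α)) ↔ ~((γ ↔ β) ↔ (β → (α ∨ β)))) ∨ ((~α ↔ (γ ∨ α)) ∨ ~~β)) = 1 ↔ 6/7 = 6/7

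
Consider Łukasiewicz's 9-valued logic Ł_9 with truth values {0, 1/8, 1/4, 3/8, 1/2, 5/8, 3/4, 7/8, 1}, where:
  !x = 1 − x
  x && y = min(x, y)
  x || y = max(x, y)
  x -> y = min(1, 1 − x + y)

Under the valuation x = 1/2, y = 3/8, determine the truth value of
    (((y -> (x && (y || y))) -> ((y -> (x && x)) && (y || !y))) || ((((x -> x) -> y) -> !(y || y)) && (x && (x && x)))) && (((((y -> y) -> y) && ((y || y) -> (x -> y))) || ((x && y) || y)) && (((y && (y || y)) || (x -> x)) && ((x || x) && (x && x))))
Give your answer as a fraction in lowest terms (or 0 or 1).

y || y = 3/8 || 3/8 = 3/8
x && (y || y) = 1/2 && 3/8 = 3/8
y -> (x && (y || y)) = 3/8 -> 3/8 = 1
x && x = 1/2 && 1/2 = 1/2
y -> (x && x) = 3/8 -> 1/2 = 1
!y = !3/8 = 5/8
y || !y = 3/8 || 5/8 = 5/8
(y -> (x && x)) && (y || !y) = 1 && 5/8 = 5/8
(y -> (x && (y || y))) -> ((y -> (x && x)) && (y || !y)) = 1 -> 5/8 = 5/8
x -> x = 1/2 -> 1/2 = 1
(x -> x) -> y = 1 -> 3/8 = 3/8
y || y = 3/8 || 3/8 = 3/8
!(y || y) = !3/8 = 5/8
((x -> x) -> y) -> !(y || y) = 3/8 -> 5/8 = 1
x && x = 1/2 && 1/2 = 1/2
x && (x && x) = 1/2 && 1/2 = 1/2
(((x -> x) -> y) -> !(y || y)) && (x && (x && x)) = 1 && 1/2 = 1/2
((y -> (x && (y || y))) -> ((y -> (x && x)) && (y || !y))) || ((((x -> x) -> y) -> !(y || y)) && (x && (x && x))) = 5/8 || 1/2 = 5/8
y -> y = 3/8 -> 3/8 = 1
(y -> y) -> y = 1 -> 3/8 = 3/8
y || y = 3/8 || 3/8 = 3/8
x -> y = 1/2 -> 3/8 = 7/8
(y || y) -> (x -> y) = 3/8 -> 7/8 = 1
((y -> y) -> y) && ((y || y) -> (x -> y)) = 3/8 && 1 = 3/8
x && y = 1/2 && 3/8 = 3/8
(x && y) || y = 3/8 || 3/8 = 3/8
(((y -> y) -> y) && ((y || y) -> (x -> y))) || ((x && y) || y) = 3/8 || 3/8 = 3/8
y || y = 3/8 || 3/8 = 3/8
y && (y || y) = 3/8 && 3/8 = 3/8
x -> x = 1/2 -> 1/2 = 1
(y && (y || y)) || (x -> x) = 3/8 || 1 = 1
x || x = 1/2 || 1/2 = 1/2
x && x = 1/2 && 1/2 = 1/2
(x || x) && (x && x) = 1/2 && 1/2 = 1/2
((y && (y || y)) || (x -> x)) && ((x || x) && (x && x)) = 1 && 1/2 = 1/2
((((y -> y) -> y) && ((y || y) -> (x -> y))) || ((x && y) || y)) && (((y && (y || y)) || (x -> x)) && ((x || x) && (x && x))) = 3/8 && 1/2 = 3/8
(((y -> (x && (y || y))) -> ((y -> (x && x)) && (y || !y))) || ((((x -> x) -> y) -> !(y || y)) && (x && (x && x)))) && (((((y -> y) -> y) && ((y || y) -> (x -> y))) || ((x && y) || y)) && (((y && (y || y)) || (x -> x)) && ((x || x) && (x && x)))) = 5/8 && 3/8 = 3/8

3/8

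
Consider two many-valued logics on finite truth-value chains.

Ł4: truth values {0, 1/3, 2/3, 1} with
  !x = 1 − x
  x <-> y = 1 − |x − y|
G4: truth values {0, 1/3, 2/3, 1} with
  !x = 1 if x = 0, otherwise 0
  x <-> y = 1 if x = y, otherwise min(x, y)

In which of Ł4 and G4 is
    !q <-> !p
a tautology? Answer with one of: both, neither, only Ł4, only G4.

In Ł4: at p = 0, q = 1/3 the value is 2/3 — not a tautology.
In G4: at p = 0, q = 1/3 the value is 0 — not a tautology.

neither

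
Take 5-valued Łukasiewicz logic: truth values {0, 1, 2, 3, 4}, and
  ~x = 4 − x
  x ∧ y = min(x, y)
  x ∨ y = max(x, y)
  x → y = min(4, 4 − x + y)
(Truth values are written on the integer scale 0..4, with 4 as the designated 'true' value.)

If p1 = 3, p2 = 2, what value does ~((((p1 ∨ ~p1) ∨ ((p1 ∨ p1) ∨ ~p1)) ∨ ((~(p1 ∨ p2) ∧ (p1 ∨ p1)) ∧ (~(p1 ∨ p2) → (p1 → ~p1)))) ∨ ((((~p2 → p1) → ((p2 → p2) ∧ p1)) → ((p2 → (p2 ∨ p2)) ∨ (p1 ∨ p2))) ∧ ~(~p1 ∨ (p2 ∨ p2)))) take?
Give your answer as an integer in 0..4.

~p1 = ~3 = 1
p1 ∨ ~p1 = 3 ∨ 1 = 3
p1 ∨ p1 = 3 ∨ 3 = 3
~p1 = ~3 = 1
(p1 ∨ p1) ∨ ~p1 = 3 ∨ 1 = 3
(p1 ∨ ~p1) ∨ ((p1 ∨ p1) ∨ ~p1) = 3 ∨ 3 = 3
p1 ∨ p2 = 3 ∨ 2 = 3
~(p1 ∨ p2) = ~3 = 1
p1 ∨ p1 = 3 ∨ 3 = 3
~(p1 ∨ p2) ∧ (p1 ∨ p1) = 1 ∧ 3 = 1
p1 ∨ p2 = 3 ∨ 2 = 3
~(p1 ∨ p2) = ~3 = 1
~p1 = ~3 = 1
p1 → ~p1 = 3 → 1 = 2
~(p1 ∨ p2) → (p1 → ~p1) = 1 → 2 = 4
(~(p1 ∨ p2) ∧ (p1 ∨ p1)) ∧ (~(p1 ∨ p2) → (p1 → ~p1)) = 1 ∧ 4 = 1
((p1 ∨ ~p1) ∨ ((p1 ∨ p1) ∨ ~p1)) ∨ ((~(p1 ∨ p2) ∧ (p1 ∨ p1)) ∧ (~(p1 ∨ p2) → (p1 → ~p1))) = 3 ∨ 1 = 3
~p2 = ~2 = 2
~p2 → p1 = 2 → 3 = 4
p2 → p2 = 2 → 2 = 4
(p2 → p2) ∧ p1 = 4 ∧ 3 = 3
(~p2 → p1) → ((p2 → p2) ∧ p1) = 4 → 3 = 3
p2 ∨ p2 = 2 ∨ 2 = 2
p2 → (p2 ∨ p2) = 2 → 2 = 4
p1 ∨ p2 = 3 ∨ 2 = 3
(p2 → (p2 ∨ p2)) ∨ (p1 ∨ p2) = 4 ∨ 3 = 4
((~p2 → p1) → ((p2 → p2) ∧ p1)) → ((p2 → (p2 ∨ p2)) ∨ (p1 ∨ p2)) = 3 → 4 = 4
~p1 = ~3 = 1
p2 ∨ p2 = 2 ∨ 2 = 2
~p1 ∨ (p2 ∨ p2) = 1 ∨ 2 = 2
~(~p1 ∨ (p2 ∨ p2)) = ~2 = 2
(((~p2 → p1) → ((p2 → p2) ∧ p1)) → ((p2 → (p2 ∨ p2)) ∨ (p1 ∨ p2))) ∧ ~(~p1 ∨ (p2 ∨ p2)) = 4 ∧ 2 = 2
(((p1 ∨ ~p1) ∨ ((p1 ∨ p1) ∨ ~p1)) ∨ ((~(p1 ∨ p2) ∧ (p1 ∨ p1)) ∧ (~(p1 ∨ p2) → (p1 → ~p1)))) ∨ ((((~p2 → p1) → ((p2 → p2) ∧ p1)) → ((p2 → (p2 ∨ p2)) ∨ (p1 ∨ p2))) ∧ ~(~p1 ∨ (p2 ∨ p2))) = 3 ∨ 2 = 3
~((((p1 ∨ ~p1) ∨ ((p1 ∨ p1) ∨ ~p1)) ∨ ((~(p1 ∨ p2) ∧ (p1 ∨ p1)) ∧ (~(p1 ∨ p2) → (p1 → ~p1)))) ∨ ((((~p2 → p1) → ((p2 → p2) ∧ p1)) → ((p2 → (p2 ∨ p2)) ∨ (p1 ∨ p2))) ∧ ~(~p1 ∨ (p2 ∨ p2)))) = ~3 = 1

1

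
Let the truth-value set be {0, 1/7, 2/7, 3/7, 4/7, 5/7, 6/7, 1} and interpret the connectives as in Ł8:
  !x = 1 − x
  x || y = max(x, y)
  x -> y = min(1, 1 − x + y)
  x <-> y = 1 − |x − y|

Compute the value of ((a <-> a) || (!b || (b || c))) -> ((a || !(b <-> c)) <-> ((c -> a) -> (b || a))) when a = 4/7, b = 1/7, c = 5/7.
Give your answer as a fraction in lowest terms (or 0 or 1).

6/7

a <-> a = 4/7 <-> 4/7 = 1
!b = !1/7 = 6/7
b || c = 1/7 || 5/7 = 5/7
!b || (b || c) = 6/7 || 5/7 = 6/7
(a <-> a) || (!b || (b || c)) = 1 || 6/7 = 1
b <-> c = 1/7 <-> 5/7 = 3/7
!(b <-> c) = !3/7 = 4/7
a || !(b <-> c) = 4/7 || 4/7 = 4/7
c -> a = 5/7 -> 4/7 = 6/7
b || a = 1/7 || 4/7 = 4/7
(c -> a) -> (b || a) = 6/7 -> 4/7 = 5/7
(a || !(b <-> c)) <-> ((c -> a) -> (b || a)) = 4/7 <-> 5/7 = 6/7
((a <-> a) || (!b || (b || c))) -> ((a || !(b <-> c)) <-> ((c -> a) -> (b || a))) = 1 -> 6/7 = 6/7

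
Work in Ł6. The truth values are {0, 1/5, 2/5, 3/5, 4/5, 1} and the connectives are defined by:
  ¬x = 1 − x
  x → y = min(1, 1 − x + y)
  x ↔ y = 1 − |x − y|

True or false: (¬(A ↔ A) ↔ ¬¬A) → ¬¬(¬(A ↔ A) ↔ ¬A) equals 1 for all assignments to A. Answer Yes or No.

Counterexample: take A = 0.
A ↔ A = 0 ↔ 0 = 1
¬(A ↔ A) = ¬1 = 0
¬A = ¬0 = 1
¬¬A = ¬1 = 0
¬(A ↔ A) ↔ ¬¬A = 0 ↔ 0 = 1
A ↔ A = 0 ↔ 0 = 1
¬(A ↔ A) = ¬1 = 0
¬A = ¬0 = 1
¬(A ↔ A) ↔ ¬A = 0 ↔ 1 = 0
¬(¬(A ↔ A) ↔ ¬A) = ¬0 = 1
¬¬(¬(A ↔ A) ↔ ¬A) = ¬1 = 0
(¬(A ↔ A) ↔ ¬¬A) → ¬¬(¬(A ↔ A) ↔ ¬A) = 1 → 0 = 0
This gives 0 ≠ 1.

No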